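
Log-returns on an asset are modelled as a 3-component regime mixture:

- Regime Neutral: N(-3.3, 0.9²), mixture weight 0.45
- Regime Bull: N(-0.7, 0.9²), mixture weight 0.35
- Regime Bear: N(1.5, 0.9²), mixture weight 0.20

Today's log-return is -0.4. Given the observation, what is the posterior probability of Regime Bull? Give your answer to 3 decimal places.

0.932

Apply Bayes' rule: the posterior for each component is proportional to its prior times its likelihood at x.
Component likelihoods at x = -0.4:
  L_Neutral = 0.00246655
  L_Bull = 0.419315
  L_Bear = 0.0477406
Multiply by the mixture weights:
  P(Z=Neutral)·L_Neutral = 0.45 × 0.00246655 = 0.00110995
  P(Z=Bull)·L_Bull = 0.35 × 0.419315 = 0.14676
  P(Z=Bear)·L_Bear = 0.20 × 0.0477406 = 0.00954812
Denominator: 0.00110995 + 0.14676 + 0.00954812 = 0.157418
Responsibility of Regime Bull: 0.14676 / 0.157418 ≈ 0.932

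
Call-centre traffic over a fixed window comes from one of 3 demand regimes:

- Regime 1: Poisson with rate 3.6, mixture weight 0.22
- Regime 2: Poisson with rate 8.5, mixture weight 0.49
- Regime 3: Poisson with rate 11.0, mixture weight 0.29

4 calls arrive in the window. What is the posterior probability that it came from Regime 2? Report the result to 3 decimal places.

0.325

By Bayes' theorem, P(k | x) = π_k f_k(x) / Σ_j π_j f_j(x).
Poisson probabilities:
  p_1 = e^(−3.6)·3.6^4/4! = 0.191222
  p_2 = e^(−8.5)·8.5^4/4! = 0.0442549
  p_3 = e^(−11.0)·11.0^4/4! = 0.0101887
Multiply by the mixture weights:
  π_1·p_1 = 0.22 × 0.191222 = 0.0420689
  π_2·p_2 = 0.49 × 0.0442549 = 0.0216849
  π_3·p_3 = 0.29 × 0.0101887 = 0.00295473
Normaliser: 0.0420689 + 0.0216849 + 0.00295473 = 0.0667085
Responsibility of Regime 2: 0.0216849 / 0.0667085 ≈ 0.325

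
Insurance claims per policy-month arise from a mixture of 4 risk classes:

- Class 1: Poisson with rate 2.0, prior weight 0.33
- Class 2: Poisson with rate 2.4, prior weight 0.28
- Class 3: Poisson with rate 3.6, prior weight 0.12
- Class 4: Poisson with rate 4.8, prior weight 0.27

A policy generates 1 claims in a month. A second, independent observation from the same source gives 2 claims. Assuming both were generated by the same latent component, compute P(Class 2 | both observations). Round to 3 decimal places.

0.369

The responsibility of component k is π_k f_k(x) divided by Σ_j π_j f_j(x).
Since both observations come from the same component, the likelihood for component k is f_k(x₁)·f_k(x₂).
  f_1 = [e^(−2.0)·2.0^1/1! = 0.270671] × [0.270671] = 0.0732626
  f_2 = [e^(−2.4)·2.4^1/1! = 0.217723] × [0.261268] = 0.056884
  f_3 = [e^(−3.6)·3.6^1/1! = 0.0983654] × [0.177058] = 0.0174164
  f_4 = [e^(−4.8)·4.8^1/1! = 0.0395028] × [0.0948067] = 0.00374513
Weight by the priors:
  π_1·f_1 = 0.33 × 0.0732626 = 0.0241766
  π_2·f_2 = 0.28 × 0.056884 = 0.0159275
  π_3·f_3 = 0.12 × 0.0174164 = 0.00208996
  π_4·f_4 = 0.27 × 0.00374513 = 0.00101118
Marginal: 0.0241766 + 0.0159275 + 0.00208996 + 0.00101118 = 0.0432053
P(Class 2 | x₁,x₂) ≈ 0.369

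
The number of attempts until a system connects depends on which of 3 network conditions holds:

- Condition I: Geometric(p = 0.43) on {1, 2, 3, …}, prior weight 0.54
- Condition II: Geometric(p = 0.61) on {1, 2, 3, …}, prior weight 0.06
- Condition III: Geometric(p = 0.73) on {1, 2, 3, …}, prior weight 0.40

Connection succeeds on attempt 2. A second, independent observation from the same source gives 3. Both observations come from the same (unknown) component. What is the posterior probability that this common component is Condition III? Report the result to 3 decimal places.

By Bayes' theorem, P(k | x) = P(Z=k) f_k(x) / Σ_j P(Z=j) f_j(x).
Since both observations come from the same component, the likelihood for component k is f_k(x₁)·f_k(x₂).
  p_I = [0.43·(1−0.43)^1 = 0.43·0.57 = 0.2451] × [0.139707] = 0.0342422
  p_II = [0.61·(1−0.61)^1 = 0.61·0.39 = 0.2379] × [0.092781] = 0.0220726
  p_III = [0.73·(1−0.73)^1 = 0.73·0.27 = 0.1971] × [0.053217] = 0.0104891
Weight by the priors:
  P(Z=I)·p_I = 0.54 × 0.0342422 = 0.0184908
  P(Z=II)·p_II = 0.06 × 0.0220726 = 0.00132436
  P(Z=III)·p_III = 0.40 × 0.0104891 = 0.00419563
Normaliser: 0.0184908 + 0.00132436 + 0.00419563 = 0.0240108
P(Condition III | data) ≈ 0.175

0.175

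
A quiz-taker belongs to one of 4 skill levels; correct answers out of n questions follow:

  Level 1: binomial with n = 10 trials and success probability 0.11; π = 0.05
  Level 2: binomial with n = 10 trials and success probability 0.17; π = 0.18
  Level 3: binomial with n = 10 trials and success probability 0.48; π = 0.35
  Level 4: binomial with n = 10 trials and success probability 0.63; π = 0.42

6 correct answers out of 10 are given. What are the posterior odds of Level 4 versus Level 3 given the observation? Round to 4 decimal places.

1.5724

The posterior odds equal the prior odds times the likelihood ratio: (w_i/w_j)·(f_i(x)/f_j(x)).
Component likelihoods at x = 6 correct answers out of 10:
  p_1 = 0.000233419
  p_2 = 0.00240561
  p_3 = 0.187793
  p_4 = 0.246076
Posterior odds = (w_4·p_4) / (w_3·p_3) = (0.42·0.246076) / (0.35·0.187793) = 0.103352 / 0.0657277 ≈ 1.5724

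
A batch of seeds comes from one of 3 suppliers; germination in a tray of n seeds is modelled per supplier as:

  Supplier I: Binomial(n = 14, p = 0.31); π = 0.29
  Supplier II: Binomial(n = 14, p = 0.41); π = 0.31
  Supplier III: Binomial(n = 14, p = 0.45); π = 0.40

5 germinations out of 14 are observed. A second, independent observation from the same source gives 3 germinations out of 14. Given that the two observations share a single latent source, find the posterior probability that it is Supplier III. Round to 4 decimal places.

0.1687

P(component k | x) = π_k·f_k(x) / marginal(x), where marginal(x) = Σ_j π_j·f_j(x).
Since both observations come from the same component, the likelihood for component k is f_k(x₁)·f_k(x₂).
  L_I = [0.203196] × [0.183032] = 0.0371913
  L_II = [0.200933] × [0.0756528] = 0.0152012
  L_III = [0.170134] × [0.0462092] = 0.00786175
Unnormalised posteriors:
  π_I·L_I = 0.29 × 0.0371913 = 0.0107855
  π_II·L_II = 0.31 × 0.0152012 = 0.00471236
  π_III·L_III = 0.40 × 0.00786175 = 0.0031447
Denominator: 0.0107855 + 0.00471236 + 0.0031447 = 0.0186425
Responsibility of Supplier III: 0.0031447 / 0.0186425 ≈ 0.1687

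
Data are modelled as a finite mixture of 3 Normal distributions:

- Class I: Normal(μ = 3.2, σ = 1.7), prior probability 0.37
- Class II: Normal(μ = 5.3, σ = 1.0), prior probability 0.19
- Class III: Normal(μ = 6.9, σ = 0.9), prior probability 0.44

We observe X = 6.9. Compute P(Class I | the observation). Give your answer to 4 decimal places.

Apply Bayes' rule: the posterior for each component is proportional to its prior times its likelihood at x.
Component likelihoods at x = 6.9:
  L_I = 0.02197
  L_II = 0.110921
  L_III = 0.443269
Unnormalised posteriors:
  P(Z=I)·L_I = 0.37 × 0.02197 = 0.00812889
  P(Z=II)·L_II = 0.19 × 0.110921 = 0.021075
  P(Z=III)·L_III = 0.44 × 0.443269 = 0.195038
Sum: 0.00812889 + 0.021075 + 0.195038 = 0.224242
P(Class I | data) = 0.00812889 / 0.224242 ≈ 0.0363

0.0363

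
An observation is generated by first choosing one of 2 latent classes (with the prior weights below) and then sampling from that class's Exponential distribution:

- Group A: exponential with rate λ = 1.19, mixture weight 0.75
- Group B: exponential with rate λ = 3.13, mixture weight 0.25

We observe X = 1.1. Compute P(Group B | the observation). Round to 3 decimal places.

P(component k | x) = w_k·f_k(x) / marginal(x), where marginal(x) = Σ_j w_j·f_j(x).
Component likelihoods at x = 1.1:
  L_A = 0.321407
  L_B = 0.100062
Prior × likelihood for each component:
  w_A·L_A = 0.75 × 0.321407 = 0.241055
  w_B·L_B = 0.25 × 0.100062 = 0.0250155
Evidence: 0.241055 + 0.0250155 = 0.266071
Responsibility of Group B: 0.0250155 / 0.266071 ≈ 0.094

0.094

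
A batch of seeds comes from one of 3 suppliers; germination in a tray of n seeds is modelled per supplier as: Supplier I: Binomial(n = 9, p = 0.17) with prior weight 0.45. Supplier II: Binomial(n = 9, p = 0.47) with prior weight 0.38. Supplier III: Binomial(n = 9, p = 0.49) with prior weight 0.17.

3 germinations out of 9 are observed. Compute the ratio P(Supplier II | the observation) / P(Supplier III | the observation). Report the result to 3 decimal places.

Only the two components matter; the odds are (π_i f_i(x)) / (π_j f_j(x)).
Component likelihoods at x = 3 germinations out of 9:
  f_I = C(9,3)·0.17^3·0.83^6 = 84·0.004913·0.32694 = 0.134926
  f_II = C(9,3)·0.47^3·0.53^6 = 84·0.103823·0.0221644 = 0.193298
  f_III = C(9,3)·0.49^3·0.51^6 = 84·0.117649·0.0175963 = 0.173896
Odds = (0.38/0.17) × (0.193298/0.173896) = 2.23529 × 1.11158 ≈ 2.485

2.485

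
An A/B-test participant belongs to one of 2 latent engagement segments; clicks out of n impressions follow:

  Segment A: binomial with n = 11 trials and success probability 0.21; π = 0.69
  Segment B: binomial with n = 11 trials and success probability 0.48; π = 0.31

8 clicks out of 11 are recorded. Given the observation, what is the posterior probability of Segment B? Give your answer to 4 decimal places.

P(component k | x) = w_k·f_k(x) / marginal(x), where marginal(x) = Σ_j w_j·f_j(x).
Component likelihoods at x = 8 clicks out of 11:
  p_A = 0.000307694
  p_B = 0.0653768
Prior × likelihood for each component:
  w_A·p_A = 0.69 × 0.000307694 = 0.000212309
  w_B·p_B = 0.31 × 0.0653768 = 0.0202668
Marginal: 0.000212309 + 0.0202668 = 0.0204791
So the posterior for Segment B is 0.0202668 / 0.0204791 ≈ 0.9896.

0.9896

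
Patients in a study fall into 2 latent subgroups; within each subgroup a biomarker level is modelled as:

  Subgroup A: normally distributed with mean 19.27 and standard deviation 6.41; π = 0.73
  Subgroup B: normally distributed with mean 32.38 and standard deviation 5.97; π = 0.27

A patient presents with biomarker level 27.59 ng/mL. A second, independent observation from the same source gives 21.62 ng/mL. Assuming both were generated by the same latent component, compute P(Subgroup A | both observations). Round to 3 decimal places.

0.869

The responsibility of component k is P(Z=k) f_k(x) divided by Σ_j P(Z=j) f_j(x).
Since both observations come from the same component, the likelihood for component k is f_k(x₁)·f_k(x₂).
  L_A = [0.0268051] × [0.0581924] = 0.00155985
  L_B = [0.0484335] × [0.0131687] = 0.000637808
Multiply by the mixture weights:
  P(Z=A)·L_A = 0.73 × 0.00155985 = 0.00113869
  P(Z=B)·L_B = 0.27 × 0.000637808 = 0.000172208
Sum: 0.00113869 + 0.000172208 = 0.0013109
P(Subgroup A | x) ≈ 0.869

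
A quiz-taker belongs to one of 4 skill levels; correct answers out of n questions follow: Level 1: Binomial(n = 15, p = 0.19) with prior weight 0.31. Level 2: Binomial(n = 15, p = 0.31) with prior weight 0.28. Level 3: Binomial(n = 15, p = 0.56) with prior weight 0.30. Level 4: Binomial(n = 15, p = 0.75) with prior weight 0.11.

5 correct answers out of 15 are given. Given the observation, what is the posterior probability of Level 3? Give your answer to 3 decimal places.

0.134

Apply Bayes' rule: the posterior for each component is proportional to its prior times its likelihood at x.
Evaluate each component's likelihood at the observed value:
  f_1 = C(15,5)·0.19^5·0.81^10 = 3003·0.00024761·0.121577 = 0.0904011
  f_2 = C(15,5)·0.31^5·0.69^10 = 3003·0.00286292·0.0244619 = 0.210307
  f_3 = C(15,5)·0.56^5·0.44^10 = 3003·0.0550732·0.000271974 = 0.0449803
  f_4 = C(15,5)·0.75^5·0.25^10 = 3003·0.237305·9.53674e-07 = 0.000679613
Multiply by the mixture weights:
  w_1·f_1 = 0.31 × 0.0904011 = 0.0280243
  w_2·f_2 = 0.28 × 0.210307 = 0.0588861
  w_3·f_3 = 0.30 × 0.0449803 = 0.0134941
  w_4·f_4 = 0.11 × 0.000679613 = 7.47574e-05
Marginal: 0.0280243 + 0.0588861 + 0.0134941 + 7.47574e-05 = 0.100479
Responsibility of Level 3: 0.0134941 / 0.100479 ≈ 0.134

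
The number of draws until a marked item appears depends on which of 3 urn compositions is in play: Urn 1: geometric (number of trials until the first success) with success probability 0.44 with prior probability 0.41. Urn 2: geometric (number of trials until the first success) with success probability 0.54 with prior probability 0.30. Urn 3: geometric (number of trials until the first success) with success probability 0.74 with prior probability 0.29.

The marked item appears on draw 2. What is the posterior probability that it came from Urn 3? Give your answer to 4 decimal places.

Apply Bayes' rule: the posterior for each component is proportional to its prior times its likelihood at x.
Component likelihoods at x = 2:
  L_1 = 0.44·(1−0.44)^1 = 0.44·0.56 = 0.2464
  L_2 = 0.54·(1−0.54)^1 = 0.54·0.46 = 0.2484
  L_3 = 0.74·(1−0.74)^1 = 0.74·0.26 = 0.1924
Unnormalised posteriors:
  P(Z=1)·L_1 = 0.41 × 0.2464 = 0.101024
  P(Z=2)·L_2 = 0.30 × 0.2484 = 0.07452
  P(Z=3)·L_3 = 0.29 × 0.1924 = 0.055796
Normaliser: 0.101024 + 0.07452 + 0.055796 = 0.23134
P(Urn 3 | 2) ≈ 0.2412

0.2412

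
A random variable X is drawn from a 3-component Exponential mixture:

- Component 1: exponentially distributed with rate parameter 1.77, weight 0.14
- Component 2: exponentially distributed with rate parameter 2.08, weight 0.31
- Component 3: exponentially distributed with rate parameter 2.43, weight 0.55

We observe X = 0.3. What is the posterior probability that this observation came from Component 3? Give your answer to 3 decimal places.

By Bayes' theorem, P(k | x) = P(Z=k) f_k(x) / Σ_j P(Z=j) f_j(x).
Evaluate each component's likelihood at the observed value:
  L_1 = 1.77·e^(−1.77·0.3) = 1.77·e^(−0.5310) = 1.04079
  L_2 = 2.08·e^(−2.08·0.3) = 2.08·e^(−0.6240) = 1.11446
  L_3 = 2.43·e^(−2.43·0.3) = 2.43·e^(−0.7290) = 1.17221
Weight by the priors:
  P(Z=1)·L_1 = 0.14 × 1.04079 = 0.145711
  P(Z=2)·L_2 = 0.31 × 1.11446 = 0.345482
  P(Z=3)·L_3 = 0.55 × 1.17221 = 0.644716
Sum: 0.145711 + 0.345482 + 0.644716 = 1.13591
Responsibility of Component 3: 0.644716 / 1.13591 ≈ 0.568

0.568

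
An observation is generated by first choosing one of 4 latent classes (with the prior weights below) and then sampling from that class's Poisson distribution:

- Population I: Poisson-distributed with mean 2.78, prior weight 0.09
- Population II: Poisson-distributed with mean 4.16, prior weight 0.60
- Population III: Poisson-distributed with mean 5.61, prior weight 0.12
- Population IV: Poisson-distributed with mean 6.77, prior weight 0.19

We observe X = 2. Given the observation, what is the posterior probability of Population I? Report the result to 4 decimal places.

Posterior ∝ prior × likelihood, so P(k | x) ∝ π_k f_k(x); normalise over all components.
Component likelihoods at x = 2:
  L_I = 0.239729
  L_II = 0.135049
  L_III = 0.0576108
  L_IV = 0.0263011
Prior × likelihood for each component:
  π_I·L_I = 0.09 × 0.239729 = 0.0215756
  π_II·L_II = 0.60 × 0.135049 = 0.0810294
  π_III·L_III = 0.12 × 0.0576108 = 0.00691329
  π_IV·L_IV = 0.19 × 0.0263011 = 0.00499721
Sum: 0.0215756 + 0.0810294 + 0.00691329 + 0.00499721 = 0.114516
Responsibility of Population I: 0.0215756 / 0.114516 ≈ 0.1884

0.1884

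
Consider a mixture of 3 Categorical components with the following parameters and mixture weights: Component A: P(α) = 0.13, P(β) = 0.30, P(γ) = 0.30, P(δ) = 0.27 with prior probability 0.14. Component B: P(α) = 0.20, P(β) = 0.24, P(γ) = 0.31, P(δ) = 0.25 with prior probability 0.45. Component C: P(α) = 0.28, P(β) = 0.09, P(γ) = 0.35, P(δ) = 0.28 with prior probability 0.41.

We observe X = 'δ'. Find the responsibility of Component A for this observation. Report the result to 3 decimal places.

0.143

Apply Bayes' rule: the posterior for each component is proportional to its prior times its likelihood at x.
Categorical probabilities:
  L_A = P(δ | comp) = 0.27
  L_B = P(δ | comp) = 0.25
  L_C = P(δ | comp) = 0.28
Prior × likelihood for each component:
  P(Z=A)·L_A = 0.14 × 0.27 = 0.0378
  P(Z=B)·L_B = 0.45 × 0.25 = 0.1125
  P(Z=C)·L_C = 0.41 × 0.28 = 0.1148
Evidence: 0.0378 + 0.1125 + 0.1148 = 0.2651
Responsibility of Component A: 0.0378 / 0.2651 ≈ 0.143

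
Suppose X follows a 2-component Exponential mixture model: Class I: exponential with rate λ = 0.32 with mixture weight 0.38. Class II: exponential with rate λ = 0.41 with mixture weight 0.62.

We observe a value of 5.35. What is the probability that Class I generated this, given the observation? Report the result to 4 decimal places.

P(component k | x) = w_k·f_k(x) / marginal(x), where marginal(x) = Σ_j w_j·f_j(x).
Exponential densities:
  L_I = 0.0577614
  L_II = 0.0457255
Multiply by the mixture weights:
  w_I·L_I = 0.38 × 0.0577614 = 0.0219493
  w_II·L_II = 0.62 × 0.0457255 = 0.0283498
Sum: 0.0219493 + 0.0283498 = 0.0502992
P(Class I | data) = 0.0219493 / 0.0502992 ≈ 0.4364

0.4364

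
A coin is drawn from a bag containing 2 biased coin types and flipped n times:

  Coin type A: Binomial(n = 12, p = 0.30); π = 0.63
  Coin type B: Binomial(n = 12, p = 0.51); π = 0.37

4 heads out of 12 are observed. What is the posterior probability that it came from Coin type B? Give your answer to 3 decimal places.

0.220

Posterior ∝ prior × likelihood, so P(k | x) ∝ π_k f_k(x); normalise over all components.
Component likelihoods at x = 4 heads out of 12:
  L_A = 0.23114
  L_B = 0.11129
Prior × likelihood for each component:
  π_A·L_A = 0.63 × 0.23114 = 0.145618
  π_B·L_B = 0.37 × 0.11129 = 0.0411771
Marginal: 0.145618 + 0.0411771 = 0.186795
Responsibility of Coin type B: 0.0411771 / 0.186795 ≈ 0.220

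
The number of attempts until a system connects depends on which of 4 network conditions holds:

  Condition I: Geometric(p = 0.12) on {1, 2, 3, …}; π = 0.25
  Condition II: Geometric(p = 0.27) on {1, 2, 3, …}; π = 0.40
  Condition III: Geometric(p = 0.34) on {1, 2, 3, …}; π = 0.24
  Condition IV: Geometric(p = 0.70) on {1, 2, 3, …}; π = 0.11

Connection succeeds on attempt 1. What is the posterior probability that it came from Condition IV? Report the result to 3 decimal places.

0.260

By Bayes' theorem, P(k | x) = π_k f_k(x) / Σ_j π_j f_j(x).
Evaluate each component's likelihood at the observed value:
  p_I = 0.12·(1−0.12)^0 = 0.12·1 = 0.12
  p_II = 0.27·(1−0.27)^0 = 0.27·1 = 0.27
  p_III = 0.34·(1−0.34)^0 = 0.34·1 = 0.34
  p_IV = 0.70·(1−0.70)^0 = 0.70·1 = 0.7
Multiply by the mixture weights:
  π_I·p_I = 0.25 × 0.12 = 0.03
  π_II·p_II = 0.40 × 0.27 = 0.108
  π_III·p_III = 0.24 × 0.34 = 0.0816
  π_IV·p_IV = 0.11 × 0.7 = 0.077
Evidence: 0.03 + 0.108 + 0.0816 + 0.077 = 0.2966
So the posterior for Condition IV is 0.077 / 0.2966 ≈ 0.260.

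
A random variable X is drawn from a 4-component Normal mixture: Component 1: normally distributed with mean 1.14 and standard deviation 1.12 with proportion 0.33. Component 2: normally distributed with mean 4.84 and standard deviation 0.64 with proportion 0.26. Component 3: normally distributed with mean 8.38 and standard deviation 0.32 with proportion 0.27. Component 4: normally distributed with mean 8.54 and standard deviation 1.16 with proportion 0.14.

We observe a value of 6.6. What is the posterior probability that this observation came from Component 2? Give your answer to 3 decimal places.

0.237

P(component k | x) = P(Z=k)·f_k(x) / marginal(x), where marginal(x) = Σ_j P(Z=j)·f_j(x).
Normal densities:
  f_1 = (1/(1.12·√(2π)))·exp(−(6.6−1.14)²/(2·1.12²)) = 0.356198·exp(-11.88281) = 2.46066e-06
  f_2 = (1/(0.64·√(2π)))·exp(−(6.6−4.84)²/(2·0.64²)) = 0.623347·exp(-3.78125) = 0.0142087
  f_3 = (1/(0.32·√(2π)))·exp(−(6.6−8.38)²/(2·0.32²)) = 1.246695·exp(-15.47070) = 2.38188e-07
  f_4 = (1/(1.16·√(2π)))·exp(−(6.6−8.54)²/(2·1.16²)) = 0.343916·exp(-1.39848) = 0.0849373
Unnormalised posteriors:
  P(Z=1)·f_1 = 0.33 × 2.46066e-06 = 8.12019e-07
  P(Z=2)·f_2 = 0.26 × 0.0142087 = 0.00369426
  P(Z=3)·f_3 = 0.27 × 2.38188e-07 = 6.43106e-08
  P(Z=4)·f_4 = 0.14 × 0.0849373 = 0.0118912
Normaliser: 8.12019e-07 + 0.00369426 + 6.43106e-08 + 0.0118912 = 0.0155864
So the posterior for Component 2 is 0.00369426 / 0.0155864 ≈ 0.237.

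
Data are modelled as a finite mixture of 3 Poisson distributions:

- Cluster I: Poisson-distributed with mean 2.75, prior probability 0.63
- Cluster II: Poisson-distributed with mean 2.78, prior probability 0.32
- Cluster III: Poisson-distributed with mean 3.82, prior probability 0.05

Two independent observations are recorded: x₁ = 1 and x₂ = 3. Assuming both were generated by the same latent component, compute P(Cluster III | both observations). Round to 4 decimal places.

0.0227

The responsibility of component k is π_k f_k(x) divided by Σ_j π_j f_j(x).
Since both observations come from the same component, the likelihood for component k is f_k(x₁)·f_k(x₂).
  p_I = [0.175802] × [0.221583] = 0.0389547
  p_II = [0.172467] × [0.222149] = 0.0383134
  p_III = [0.0837642] × [0.20372] = 0.0170645
Multiply by the mixture weights:
  π_I·p_I = 0.63 × 0.0389547 = 0.0245415
  π_II·p_II = 0.32 × 0.0383134 = 0.0122603
  π_III·p_III = 0.05 × 0.0170645 = 0.000853223
Normaliser: 0.0245415 + 0.0122603 + 0.000853223 = 0.037655
Responsibility of Cluster III: 0.000853223 / 0.037655 ≈ 0.0227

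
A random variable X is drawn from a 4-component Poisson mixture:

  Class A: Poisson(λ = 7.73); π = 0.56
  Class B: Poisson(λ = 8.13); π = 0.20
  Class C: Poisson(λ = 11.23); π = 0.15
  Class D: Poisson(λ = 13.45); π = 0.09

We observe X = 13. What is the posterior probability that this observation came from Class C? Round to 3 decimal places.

0.324

Apply Bayes' rule: the posterior for each component is proportional to its prior times its likelihood at x.
Poisson probabilities:
  f_A = e^(−7.73)·7.73^13/13! = 0.0248289
  f_B = e^(−8.13)·8.13^13/13! = 0.0320688
  f_C = e^(−11.23)·11.23^13/13! = 0.0962785
  f_D = e^(−13.45)·13.45^13/13! = 0.109106
Multiply by the mixture weights:
  π_A·f_A = 0.56 × 0.0248289 = 0.0139042
  π_B·f_B = 0.20 × 0.0320688 = 0.00641376
  π_C·f_C = 0.15 × 0.0962785 = 0.0144418
  π_D·f_D = 0.09 × 0.109106 = 0.00981954
Sum: 0.0139042 + 0.00641376 + 0.0144418 + 0.00981954 = 0.0445792
Responsibility of Class C: 0.0144418 / 0.0445792 ≈ 0.324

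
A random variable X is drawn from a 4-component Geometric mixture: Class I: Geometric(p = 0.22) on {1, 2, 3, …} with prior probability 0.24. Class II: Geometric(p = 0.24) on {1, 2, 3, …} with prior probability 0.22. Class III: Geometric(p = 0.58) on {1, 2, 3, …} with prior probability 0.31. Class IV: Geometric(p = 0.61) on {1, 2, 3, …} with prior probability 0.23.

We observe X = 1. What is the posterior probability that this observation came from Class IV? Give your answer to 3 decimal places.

0.330

P(component k | x) = π_k·f_k(x) / marginal(x), where marginal(x) = Σ_j π_j·f_j(x).
Evaluate each component's likelihood at the observed value:
  p_I = 0.22
  p_II = 0.24
  p_III = 0.58
  p_IV = 0.61
Multiply by the mixture weights:
  π_I·p_I = 0.24 × 0.22 = 0.0528
  π_II·p_II = 0.22 × 0.24 = 0.0528
  π_III·p_III = 0.31 × 0.58 = 0.1798
  π_IV·p_IV = 0.23 × 0.61 = 0.1403
Marginal: 0.0528 + 0.0528 + 0.1798 + 0.1403 = 0.4257
P(Class IV | data) = 0.1403 / 0.4257 ≈ 0.330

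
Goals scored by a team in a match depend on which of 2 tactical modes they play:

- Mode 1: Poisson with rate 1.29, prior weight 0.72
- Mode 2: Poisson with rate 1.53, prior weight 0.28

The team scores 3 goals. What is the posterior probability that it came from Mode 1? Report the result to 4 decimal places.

Apply Bayes' rule: the posterior for each component is proportional to its prior times its likelihood at x.
Component likelihoods at x = 3 goals:
  p_1 = 0.0984868
  p_2 = 0.129257
Multiply by the mixture weights:
  π_1·p_1 = 0.72 × 0.0984868 = 0.0709105
  π_2·p_2 = 0.28 × 0.129257 = 0.0361918
Denominator: 0.0709105 + 0.0361918 = 0.107102
P(Mode 1 | 3 goals) ≈ 0.6621

0.6621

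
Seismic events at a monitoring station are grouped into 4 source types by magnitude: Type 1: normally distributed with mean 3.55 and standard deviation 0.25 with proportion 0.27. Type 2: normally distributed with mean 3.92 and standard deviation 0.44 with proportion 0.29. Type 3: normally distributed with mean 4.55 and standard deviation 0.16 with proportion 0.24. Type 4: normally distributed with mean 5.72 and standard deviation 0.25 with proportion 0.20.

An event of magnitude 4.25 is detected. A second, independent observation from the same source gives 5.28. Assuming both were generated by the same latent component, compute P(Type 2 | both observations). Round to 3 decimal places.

0.995

Posterior ∝ prior × likelihood, so P(k | x) ∝ π_k f_k(x); normalise over all components.
Since both observations come from the same component, the likelihood for component k is f_k(x₁)·f_k(x₂).
  p_1 = [(1/(0.25·√(2π)))·exp(−(4.25−3.55)²/(2·0.25²)) = 1.595769·exp(-3.92000) = 0.0316618] × [6.37632e-11] = 2.01886e-12
  p_2 = [(1/(0.44·√(2π)))·exp(−(4.25−3.92)²/(2·0.44²)) = 0.906687·exp(-0.28125) = 0.684403] × [0.00763649] = 0.00522644
  p_3 = [(1/(0.16·√(2π)))·exp(−(4.25−4.55)²/(2·0.16²)) = 2.493389·exp(-1.75781) = 0.429914] × [7.52601e-05] = 3.23554e-05
  p_4 = [(1/(0.25·√(2π)))·exp(−(4.25−5.72)²/(2·0.25²)) = 1.595769·exp(-17.28720) = 4.95718e-08] × [0.339105] = 1.68101e-08
Prior × likelihood for each component:
  π_1·p_1 = 0.27 × 2.01886e-12 = 5.45092e-13
  π_2·p_2 = 0.29 × 0.00522644 = 0.00151567
  π_3·p_3 = 0.24 × 3.23554e-05 = 7.76529e-06
  π_4·p_4 = 0.20 × 1.68101e-08 = 3.36201e-09
Normaliser: 5.45092e-13 + 0.00151567 + 7.76529e-06 + 3.36201e-09 = 0.00152344
P(Type 2 | data) ≈ 0.995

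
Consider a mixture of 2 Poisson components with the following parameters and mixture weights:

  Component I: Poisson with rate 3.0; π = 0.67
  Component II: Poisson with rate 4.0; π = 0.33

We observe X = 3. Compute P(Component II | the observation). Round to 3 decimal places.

0.300

The responsibility of component k is w_k f_k(x) divided by Σ_j w_j f_j(x).
Component likelihoods at x = 3:
  p_I = e^(−3.0)·3.0^3/3! = 0.224042
  p_II = e^(−4.0)·4.0^3/3! = 0.195367
Multiply by the mixture weights:
  w_I·p_I = 0.67 × 0.224042 = 0.150108
  w_II·p_II = 0.33 × 0.195367 = 0.064471
Sum: 0.150108 + 0.064471 = 0.214579
P(Component II | 3) = 0.064471 / 0.214579 ≈ 0.300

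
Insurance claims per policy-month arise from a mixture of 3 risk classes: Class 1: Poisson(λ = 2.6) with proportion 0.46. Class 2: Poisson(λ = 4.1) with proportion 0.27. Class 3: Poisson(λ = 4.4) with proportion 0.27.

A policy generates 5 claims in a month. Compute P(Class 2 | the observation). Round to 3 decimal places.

Apply Bayes' rule: the posterior for each component is proportional to its prior times its likelihood at x.
Poisson probabilities:
  L_1 = 0.0735394
  L_2 = 0.160004
  L_3 = 0.168728
Weight by the priors:
  P(Z=1)·L_1 = 0.46 × 0.0735394 = 0.0338281
  P(Z=2)·L_2 = 0.27 × 0.160004 = 0.0432011
  P(Z=3)·L_3 = 0.27 × 0.168728 = 0.0455565
Marginal: 0.0338281 + 0.0432011 + 0.0455565 = 0.122586
So the posterior for Class 2 is 0.0432011 / 0.122586 ≈ 0.352.

0.352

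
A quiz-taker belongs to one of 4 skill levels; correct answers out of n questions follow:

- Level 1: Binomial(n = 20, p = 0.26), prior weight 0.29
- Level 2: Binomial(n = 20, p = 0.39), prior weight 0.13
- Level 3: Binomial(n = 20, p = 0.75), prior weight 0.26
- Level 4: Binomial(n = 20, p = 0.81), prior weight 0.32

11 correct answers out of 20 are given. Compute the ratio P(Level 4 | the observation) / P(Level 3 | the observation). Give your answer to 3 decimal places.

Posterior odds = (w_i f_i(x)) / (w_j f_j(x)); the normalising sum cancels.
Evaluate each component's likelihood at the observed value:
  f_1 = C(20,11)·0.26^11·0.74^9 = 167960·3.67034e-07·0.0665404 = 0.00410202
  f_2 = C(20,11)·0.39^11·0.61^9 = 167960·3.17476e-05·0.0116941 = 0.062357
  f_3 = C(20,11)·0.75^11·0.25^9 = 167960·0.0422351·3.8147e-06 = 0.0270608
  f_4 = C(20,11)·0.81^11·0.19^9 = 167960·0.0984771·3.22688e-07 = 0.00533732
Posterior odds = (w_4·f_4) / (w_3·f_3) = (0.32·0.00533732) / (0.26·0.0270608) = 0.00170794 / 0.0070358 ≈ 0.243

0.243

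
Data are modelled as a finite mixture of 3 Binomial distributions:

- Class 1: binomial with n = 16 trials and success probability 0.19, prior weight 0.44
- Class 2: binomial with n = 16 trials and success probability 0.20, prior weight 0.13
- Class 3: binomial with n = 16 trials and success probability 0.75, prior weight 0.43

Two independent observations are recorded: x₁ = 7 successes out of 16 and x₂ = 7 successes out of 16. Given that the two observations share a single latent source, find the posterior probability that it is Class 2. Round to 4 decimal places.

0.2981

By Bayes' theorem, P(k | x) = π_k f_k(x) / Σ_j π_j f_j(x).
Since both observations come from the same component, the likelihood for component k is f_k(x₁)·f_k(x₂).
  p_1 = [C(16,7)·0.19^7·0.81^9 = 11440·8.93872e-06·0.150095 = 0.0153485] × [0.0153485] = 0.000235577
  p_2 = [C(16,7)·0.20^7·0.80^9 = 11440·1.28e-05·0.134218 = 0.0196538] × [0.0196538] = 0.000386271
  p_3 = [C(16,7)·0.75^7·0.25^9 = 11440·0.133484·3.8147e-06 = 0.00582526] × [0.00582526] = 3.39336e-05
Prior × likelihood for each component:
  π_1·p_1 = 0.44 × 0.000235577 = 0.000103654
  π_2·p_2 = 0.13 × 0.000386271 = 5.02152e-05
  π_3·p_3 = 0.43 × 3.39336e-05 = 1.45914e-05
Denominator: 0.000103654 + 5.02152e-05 + 1.45914e-05 = 0.00016846
Responsibility of Class 2: 5.02152e-05 / 0.00016846 ≈ 0.2981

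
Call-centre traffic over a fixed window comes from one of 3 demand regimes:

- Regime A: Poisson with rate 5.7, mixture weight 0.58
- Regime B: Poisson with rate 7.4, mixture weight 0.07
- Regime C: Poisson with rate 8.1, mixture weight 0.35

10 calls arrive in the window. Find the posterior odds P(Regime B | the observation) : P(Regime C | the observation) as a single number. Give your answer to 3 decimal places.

Posterior odds = (w_i f_i(x)) / (w_j f_j(x)); the normalising sum cancels.
Component likelihoods at x = 10 calls:
  f_A = e^(−5.7)·5.7^10/10! = 0.0333816
  f_B = e^(−7.4)·7.4^10/10! = 0.0829421
  f_C = e^(−8.1)·8.1^10/10! = 0.101696
Posterior odds = (w_B·f_B) / (w_C·f_C) = (0.07·0.0829421) / (0.35·0.101696) = 0.00580595 / 0.0355934 ≈ 0.163

0.163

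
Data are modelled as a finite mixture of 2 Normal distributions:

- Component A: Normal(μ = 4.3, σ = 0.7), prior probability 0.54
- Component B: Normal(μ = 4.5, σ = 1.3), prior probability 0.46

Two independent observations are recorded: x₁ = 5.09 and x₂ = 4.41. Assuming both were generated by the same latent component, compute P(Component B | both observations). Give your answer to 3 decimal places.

By Bayes' theorem, P(k | x) = π_k f_k(x) / Σ_j π_j f_j(x).
Since both observations come from the same component, the likelihood for component k is f_k(x₁)·f_k(x₂).
  p_A = [(1/(0.7·√(2π)))·exp(−(5.09−4.3)²/(2·0.7²)) = 0.569918·exp(-0.63684) = 0.301465] × [0.562924] = 0.169702
  p_B = [(1/(1.3·√(2π)))·exp(−(5.09−4.5)²/(2·1.3²)) = 0.306879·exp(-0.10299) = 0.276847] × [0.306144] = 0.084755
Prior × likelihood for each component:
  π_A·p_A = 0.54 × 0.169702 = 0.0916391
  π_B·p_B = 0.46 × 0.084755 = 0.0389873
Sum: 0.0916391 + 0.0389873 = 0.130626
So the posterior for Component B is 0.0389873 / 0.130626 ≈ 0.298.

0.298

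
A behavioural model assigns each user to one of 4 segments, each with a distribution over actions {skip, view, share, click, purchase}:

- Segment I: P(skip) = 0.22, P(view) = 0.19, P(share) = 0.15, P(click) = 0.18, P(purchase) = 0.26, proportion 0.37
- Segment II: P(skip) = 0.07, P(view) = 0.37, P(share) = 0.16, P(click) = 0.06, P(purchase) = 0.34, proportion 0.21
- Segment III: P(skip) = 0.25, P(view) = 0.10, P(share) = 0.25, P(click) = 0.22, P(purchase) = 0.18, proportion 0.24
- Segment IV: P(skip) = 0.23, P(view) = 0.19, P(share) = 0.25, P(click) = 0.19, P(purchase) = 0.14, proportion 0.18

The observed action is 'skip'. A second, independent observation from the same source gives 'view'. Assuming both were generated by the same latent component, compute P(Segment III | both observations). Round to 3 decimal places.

Apply Bayes' rule: the posterior for each component is proportional to its prior times its likelihood at x.
Since both observations come from the same component, the likelihood for component k is f_k(x₁)·f_k(x₂).
  p_I = [0.22] × [0.19] = 0.0418
  p_II = [0.07] × [0.37] = 0.0259
  p_III = [0.25] × [0.1] = 0.025
  p_IV = [0.23] × [0.19] = 0.0437
Multiply by the mixture weights:
  w_I·p_I = 0.37 × 0.0418 = 0.015466
  w_II·p_II = 0.21 × 0.0259 = 0.005439
  w_III·p_III = 0.24 × 0.025 = 0.006
  w_IV·p_IV = 0.18 × 0.0437 = 0.007866
Denominator: 0.015466 + 0.005439 + 0.006 + 0.007866 = 0.034771
P(Segment III | x₁,x₂) ≈ 0.173

0.173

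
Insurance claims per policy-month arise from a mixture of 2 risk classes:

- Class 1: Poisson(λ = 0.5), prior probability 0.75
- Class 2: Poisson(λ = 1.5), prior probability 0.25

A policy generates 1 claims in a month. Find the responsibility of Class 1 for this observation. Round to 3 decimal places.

0.731

By Bayes' theorem, P(k | x) = π_k f_k(x) / Σ_j π_j f_j(x).
Evaluate each component's likelihood at the observed value:
  p_1 = 0.303265
  p_2 = 0.334695
Multiply by the mixture weights:
  π_1·p_1 = 0.75 × 0.303265 = 0.227449
  π_2·p_2 = 0.25 × 0.334695 = 0.0836738
Denominator: 0.227449 + 0.0836738 = 0.311123
So the posterior for Class 1 is 0.227449 / 0.311123 ≈ 0.731.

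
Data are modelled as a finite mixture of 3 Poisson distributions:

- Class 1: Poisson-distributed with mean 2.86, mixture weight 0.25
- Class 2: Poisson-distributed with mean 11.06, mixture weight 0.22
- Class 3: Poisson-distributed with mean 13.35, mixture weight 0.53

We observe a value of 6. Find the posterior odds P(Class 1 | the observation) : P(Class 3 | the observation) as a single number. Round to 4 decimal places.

1.6395

The posterior odds equal the prior odds times the likelihood ratio: (w_i/w_j)·(f_i(x)/f_j(x)).
Poisson probabilities:
  L_1 = e^(−2.86)·2.86^6/6! = 0.0435293
  L_2 = e^(−11.06)·11.06^6/6! = 0.0399854
  L_3 = e^(−13.35)·13.35^6/6! = 0.0125234
0.0108823 / 0.00663743 ≈ 1.6395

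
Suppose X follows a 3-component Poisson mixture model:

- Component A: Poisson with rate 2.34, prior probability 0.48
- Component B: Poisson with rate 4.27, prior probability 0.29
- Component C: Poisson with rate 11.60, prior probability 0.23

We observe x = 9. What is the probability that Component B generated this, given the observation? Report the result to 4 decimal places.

P(component k | x) = P(Z=k)·f_k(x) / marginal(x), where marginal(x) = Σ_j P(Z=j)·f_j(x).
Poisson probabilities:
  f_A = 0.000558381
  f_B = 0.0181824
  f_C = 0.0960601
Weight by the priors:
  P(Z=A)·f_A = 0.48 × 0.000558381 = 0.000268023
  P(Z=B)·f_B = 0.29 × 0.0181824 = 0.00527289
  P(Z=C)·f_C = 0.23 × 0.0960601 = 0.0220938
Marginal: 0.000268023 + 0.00527289 + 0.0220938 = 0.0276347
P(Component B | x) ≈ 0.1908

0.1908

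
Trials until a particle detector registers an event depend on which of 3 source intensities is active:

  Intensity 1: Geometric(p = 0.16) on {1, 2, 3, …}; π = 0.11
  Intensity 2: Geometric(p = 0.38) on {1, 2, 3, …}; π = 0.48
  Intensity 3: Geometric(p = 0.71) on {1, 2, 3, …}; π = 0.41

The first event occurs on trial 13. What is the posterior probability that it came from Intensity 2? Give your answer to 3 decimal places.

0.213

By Bayes' theorem, P(k | x) = P(Z=k) f_k(x) / Σ_j P(Z=j) f_j(x).
Geometric probabilities:
  L_1 = 0.0197456
  L_2 = 0.00122598
  L_3 = 2.51208e-07
Prior × likelihood for each component:
  P(Z=1)·L_1 = 0.11 × 0.0197456 = 0.00217202
  P(Z=2)·L_2 = 0.48 × 0.00122598 = 0.000588471
  P(Z=3)·L_3 = 0.41 × 2.51208e-07 = 1.02995e-07
Evidence: 0.00217202 + 0.000588471 + 1.02995e-07 = 0.0027606
P(Intensity 2 | data) ≈ 0.213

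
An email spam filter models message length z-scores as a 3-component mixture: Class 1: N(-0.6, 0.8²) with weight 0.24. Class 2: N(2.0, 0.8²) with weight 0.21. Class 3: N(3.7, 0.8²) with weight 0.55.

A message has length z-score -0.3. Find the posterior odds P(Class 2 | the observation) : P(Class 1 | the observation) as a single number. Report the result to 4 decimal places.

Posterior odds = (P(Z=i) f_i(x)) / (P(Z=j) f_j(x)); the normalising sum cancels.
Component likelihoods at x = -0.3:
  L_1 = (1/(0.8·√(2π)))·exp(−(-0.3−-0.6)²/(2·0.8²)) = 0.498678·exp(-0.07031) = 0.464819
  L_2 = (1/(0.8·√(2π)))·exp(−(-0.3−2.0)²/(2·0.8²)) = 0.498678·exp(-4.13281) = 0.00799765
  L_3 = (1/(0.8·√(2π)))·exp(−(-0.3−3.7)²/(2·0.8²)) = 0.498678·exp(-12.50000) = 1.8584e-06
Posterior odds = (P(Z=2)·L_2) / (P(Z=1)·L_1) = (0.21·0.00799765) / (0.24·0.464819) = 0.00167951 / 0.111557 ≈ 0.0151

0.0151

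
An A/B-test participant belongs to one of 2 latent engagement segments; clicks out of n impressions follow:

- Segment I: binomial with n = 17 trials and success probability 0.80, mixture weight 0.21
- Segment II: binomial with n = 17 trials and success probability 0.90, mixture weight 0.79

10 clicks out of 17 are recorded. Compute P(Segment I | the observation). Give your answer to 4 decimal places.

0.9129

Posterior ∝ prior × likelihood, so P(k | x) ∝ P(Z=k) f_k(x); normalise over all components.
Evaluate each component's likelihood at the observed value:
  p_I = C(17,10)·0.80^10·0.20^7 = 19448·0.107374·1.28e-05 = 0.0267291
  p_II = C(17,10)·0.90^10·0.10^7 = 19448·0.348678·1e-07 = 0.00067811
Multiply by the mixture weights:
  P(Z=I)·p_I = 0.21 × 0.0267291 = 0.00561312
  P(Z=II)·p_II = 0.79 × 0.00067811 = 0.000535707
Sum: 0.00561312 + 0.000535707 = 0.00614882
Responsibility of Segment I: 0.00561312 / 0.00614882 ≈ 0.9129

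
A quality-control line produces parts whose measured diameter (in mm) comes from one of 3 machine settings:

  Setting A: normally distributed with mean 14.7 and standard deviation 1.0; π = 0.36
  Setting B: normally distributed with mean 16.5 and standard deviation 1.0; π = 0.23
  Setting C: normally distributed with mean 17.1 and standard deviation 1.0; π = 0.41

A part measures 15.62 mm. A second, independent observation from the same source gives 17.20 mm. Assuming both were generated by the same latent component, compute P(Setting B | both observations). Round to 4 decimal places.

By Bayes' theorem, P(k | x) = w_k f_k(x) / Σ_j w_j f_j(x).
Since both observations come from the same component, the likelihood for component k is f_k(x₁)·f_k(x₂).
  f_A = [(1/(1.0·√(2π)))·exp(−(15.62−14.7)²/(2·1.0²)) = 0.398942·exp(-0.42320) = 0.261286] × [0.0175283] = 0.0045799
  f_B = [(1/(1.0·√(2π)))·exp(−(15.62−16.5)²/(2·1.0²)) = 0.398942·exp(-0.38720) = 0.270864] × [0.312254] = 0.0845783
  f_C = [(1/(1.0·√(2π)))·exp(−(15.62−17.1)²/(2·1.0²)) = 0.398942·exp(-1.09520) = 0.133435] × [0.396953] = 0.0529675
Multiply by the mixture weights:
  w_A·f_A = 0.36 × 0.0045799 = 0.00164877
  w_B·f_B = 0.23 × 0.0845783 = 0.019453
  w_C·f_C = 0.41 × 0.0529675 = 0.0217167
Denominator: 0.00164877 + 0.019453 + 0.0217167 = 0.0428185
P(Setting B | x₁, x₂) = 0.019453 / 0.0428185 ≈ 0.4543

0.4543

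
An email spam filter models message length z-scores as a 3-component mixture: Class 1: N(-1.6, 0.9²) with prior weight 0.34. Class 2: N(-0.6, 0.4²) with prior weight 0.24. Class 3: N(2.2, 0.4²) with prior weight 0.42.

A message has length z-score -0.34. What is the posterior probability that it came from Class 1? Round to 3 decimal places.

Posterior ∝ prior × likelihood, so P(k | x) ∝ π_k f_k(x); normalise over all components.
Component likelihoods at x = -0.34:
  p_1 = 0.166364
  p_2 = 0.807431
  p_3 = 1.74957e-09
Multiply by the mixture weights:
  π_1·p_1 = 0.34 × 0.166364 = 0.0565637
  π_2·p_2 = 0.24 × 0.807431 = 0.193783
  π_3·p_3 = 0.42 × 1.74957e-09 = 7.34818e-10
Marginal: 0.0565637 + 0.193783 + 7.34818e-10 = 0.250347
Responsibility of Class 1: 0.0565637 / 0.250347 ≈ 0.226

0.226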